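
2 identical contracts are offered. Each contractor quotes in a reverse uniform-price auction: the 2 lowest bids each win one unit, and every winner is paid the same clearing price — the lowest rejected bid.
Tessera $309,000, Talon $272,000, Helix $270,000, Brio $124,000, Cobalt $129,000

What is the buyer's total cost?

Total cost: $540,000

Sorting: 124,000 (Brio), 129,000 (Cobalt), 270,000 (Helix), 272,000 (Talon), …
The 2 lowest are Brio, Cobalt.
First losing bid is Helix's $270,000, which sets the uniform price.
Total cost = 2 × $270,000 = $540,000.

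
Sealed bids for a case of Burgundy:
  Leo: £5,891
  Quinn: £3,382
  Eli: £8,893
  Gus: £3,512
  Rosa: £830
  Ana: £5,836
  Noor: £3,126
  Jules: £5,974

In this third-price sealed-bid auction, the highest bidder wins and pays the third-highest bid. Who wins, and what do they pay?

Eli pays £5,891

Bids in order: 8,893 (Eli) > 5,974 (Jules) > 5,891 (Leo) > 5,836 (Ana) > 3,512 (Gus) > 3,382 (Quinn) > …
Eli wins; payment is bid #3 in the ranking = £5,891.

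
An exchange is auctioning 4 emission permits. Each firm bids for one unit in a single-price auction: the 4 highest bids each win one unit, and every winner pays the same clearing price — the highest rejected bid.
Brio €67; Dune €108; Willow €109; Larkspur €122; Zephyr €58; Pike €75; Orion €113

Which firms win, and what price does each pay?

Ordering the bids: 122 (Larkspur), 113 (Orion), 109 (Willow), 108 (Dune), 75 (Pike), 67 (Brio), …
Winners (4 units): Larkspur, Orion, Willow, Dune.
Clearing price = highest rejected bid = €75.

Larkspur, Orion, Willow, Dune; each pays €75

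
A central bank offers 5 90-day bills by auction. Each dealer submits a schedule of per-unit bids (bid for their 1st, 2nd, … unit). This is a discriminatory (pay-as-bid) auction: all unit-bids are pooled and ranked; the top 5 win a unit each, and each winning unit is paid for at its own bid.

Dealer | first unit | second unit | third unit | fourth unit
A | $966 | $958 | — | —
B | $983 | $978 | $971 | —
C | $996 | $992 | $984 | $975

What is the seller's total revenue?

Total revenue: $4,933

Pooled unit-bids ranked (top 5): 996 (C-1), 992 (C-2), 984 (C-3), 983 (B-1), 978 (B-2)
Next rejected bid: $975 (not a price — pay-as-bid).
Each winning unit pays its own bid.
Revenue = 996 + 992 + 984 + 983 + 978 = $4,933.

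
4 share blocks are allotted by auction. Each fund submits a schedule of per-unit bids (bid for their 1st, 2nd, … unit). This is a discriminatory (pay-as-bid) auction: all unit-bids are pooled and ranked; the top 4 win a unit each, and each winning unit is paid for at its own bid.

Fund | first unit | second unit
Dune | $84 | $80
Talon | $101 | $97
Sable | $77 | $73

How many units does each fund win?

Dune 2, Talon 2

Merging the schedules and taking the best 4: 101 (Talon-1), 97 (Talon-2), 84 (Dune-1), 80 (Dune-2)
Next rejected bid: $77 (not a price — pay-as-bid).
Allocation: Dune 2, Talon 2.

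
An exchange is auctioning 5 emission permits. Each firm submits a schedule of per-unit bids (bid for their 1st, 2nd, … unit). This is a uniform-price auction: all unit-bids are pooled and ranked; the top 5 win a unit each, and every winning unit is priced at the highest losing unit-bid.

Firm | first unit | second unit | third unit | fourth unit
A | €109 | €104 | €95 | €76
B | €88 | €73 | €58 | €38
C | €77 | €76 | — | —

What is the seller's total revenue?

Total revenue: €380

All unit-bids, highest first — top 5: 109 (A-1), 104 (A-2), 95 (A-3), 88 (B-1), 77 (C-1)
The (k+1)-th unit-bid is €76.
Allocation: A 3, B 1, C 1. Every unit priced at €76.
Revenue = 5 × 76 = €380.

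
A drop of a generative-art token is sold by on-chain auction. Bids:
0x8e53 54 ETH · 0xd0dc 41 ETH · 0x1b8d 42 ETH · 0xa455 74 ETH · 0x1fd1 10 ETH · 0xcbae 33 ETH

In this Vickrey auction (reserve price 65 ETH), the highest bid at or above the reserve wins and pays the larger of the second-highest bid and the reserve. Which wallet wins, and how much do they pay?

Bids ranked: 74 (0xa455) > 54 (0x8e53) > 42 (0x1b8d) > 41 (0xd0dc) > 33 (0xcbae) > 10 (0x1fd1)
0xa455 has the top bid at or above the reserve (74 ETH).
max(second-highest 54 ETH, reserve 65 ETH) = 65 ETH.

0xa455 pays 65 ETH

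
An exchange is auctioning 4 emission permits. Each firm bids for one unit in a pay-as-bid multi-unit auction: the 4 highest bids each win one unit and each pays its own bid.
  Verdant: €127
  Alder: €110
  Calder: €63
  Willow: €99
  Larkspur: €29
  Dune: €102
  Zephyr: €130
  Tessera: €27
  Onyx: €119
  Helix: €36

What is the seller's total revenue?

Sorting: 130 (Zephyr), 127 (Verdant), 119 (Onyx), 110 (Alder), 102 (Dune), 99 (Willow), …
Winners (4 units): Zephyr, Verdant, Onyx, Alder.
Total revenue = 130 + 127 + 119 + 110 = €486.

Total revenue: €486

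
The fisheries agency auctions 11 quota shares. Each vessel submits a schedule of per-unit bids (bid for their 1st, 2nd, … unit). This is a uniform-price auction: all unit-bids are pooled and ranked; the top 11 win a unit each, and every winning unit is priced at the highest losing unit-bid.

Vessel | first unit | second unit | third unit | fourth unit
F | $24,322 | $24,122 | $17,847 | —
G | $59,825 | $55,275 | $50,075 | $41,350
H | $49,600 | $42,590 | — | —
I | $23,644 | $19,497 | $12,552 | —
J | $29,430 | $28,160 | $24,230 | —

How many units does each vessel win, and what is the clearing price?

F 2, G 4, H 2, J 3; clearing price $23,644

Pooled unit-bids ranked (top 11): 59,825 (G-1), 55,275 (G-2), 50,075 (G-3), 49,600 (H-1), 42,590 (H-2), 41,350 (G-4), 29,430 (J-1), 28,160 (J-2), 24,322 (F-1), 24,230 (J-3), 24,122 (F-2)
Highest rejected unit-bid = $23,644.
Allocation: F 2, G 4, H 2, J 3.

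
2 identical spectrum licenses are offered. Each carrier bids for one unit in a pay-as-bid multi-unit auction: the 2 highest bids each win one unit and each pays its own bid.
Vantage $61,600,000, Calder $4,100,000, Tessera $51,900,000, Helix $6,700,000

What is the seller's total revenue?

Ordering the bids: 61,600,000 (Vantage), 51,900,000 (Tessera), 6,700,000 (Helix), 4,100,000 (Calder)
The 2 highest are Vantage, Tessera.
Total revenue = 61,600,000 + 51,900,000 = $113,500,000.

Total revenue: $113,500,000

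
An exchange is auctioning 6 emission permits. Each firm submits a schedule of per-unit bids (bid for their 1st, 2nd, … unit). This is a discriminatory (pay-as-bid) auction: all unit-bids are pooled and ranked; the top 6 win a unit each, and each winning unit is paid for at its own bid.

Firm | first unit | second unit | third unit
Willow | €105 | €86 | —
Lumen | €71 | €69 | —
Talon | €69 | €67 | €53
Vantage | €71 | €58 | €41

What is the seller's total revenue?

Total revenue: €471

All unit-bids, highest first — top 6: 105 (Willow-1), 86 (Willow-2), 71 (Lumen-1), 71 (Vantage-1), 69 (Lumen-2), 69 (Talon-1)
Next rejected bid: €67 (not a price — pay-as-bid).
Each winning unit pays its own bid.
Revenue = 105 + 86 + 71 + 71 + 69 + 69 = €471.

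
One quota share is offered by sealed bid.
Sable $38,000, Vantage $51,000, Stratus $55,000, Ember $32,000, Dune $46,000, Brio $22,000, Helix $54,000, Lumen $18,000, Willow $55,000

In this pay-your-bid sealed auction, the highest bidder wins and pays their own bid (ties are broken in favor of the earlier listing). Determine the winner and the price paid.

Stratus pays $55,000

Pay-your-bid sealed auction: the highest bidder wins and pays their own bid.
Sorting bids: 55,000 (Stratus) > 55,000 (Willow) > 54,000 (Helix) > 51,000 (Vantage) > 46,000 (Dune) > 38,000 (Sable) > …
Tie at $55,000 → Stratus wins by tie-break.
First-price: Stratus pays what they bid, $55,000.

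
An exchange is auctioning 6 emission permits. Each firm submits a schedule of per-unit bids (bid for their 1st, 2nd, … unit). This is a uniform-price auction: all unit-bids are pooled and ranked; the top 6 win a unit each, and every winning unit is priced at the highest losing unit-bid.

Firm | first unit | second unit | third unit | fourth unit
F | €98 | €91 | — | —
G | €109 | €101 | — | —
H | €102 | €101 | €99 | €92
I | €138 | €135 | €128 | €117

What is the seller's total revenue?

All unit-bids, highest first — top 6: 138 (I-1), 135 (I-2), 128 (I-3), 117 (I-4), 109 (G-1), 102 (H-1)
The (k+1)-th unit-bid is €101.
Allocation: G 1, H 1, I 4. Every unit priced at €101.
Revenue = 6 × 101 = €606.

Total revenue: €606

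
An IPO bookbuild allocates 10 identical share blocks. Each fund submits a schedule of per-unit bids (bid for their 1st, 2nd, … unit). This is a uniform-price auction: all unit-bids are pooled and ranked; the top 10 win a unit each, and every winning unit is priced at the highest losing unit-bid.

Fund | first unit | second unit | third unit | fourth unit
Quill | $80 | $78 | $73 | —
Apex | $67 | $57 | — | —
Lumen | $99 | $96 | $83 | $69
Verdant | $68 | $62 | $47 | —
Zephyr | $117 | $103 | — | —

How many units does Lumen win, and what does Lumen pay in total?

Lumen: 4 units, pays $268

Merging the schedules and taking the best 10: 117 (Zephyr-1), 103 (Zephyr-2), 99 (Lumen-1), 96 (Lumen-2), 83 (Lumen-3), 80 (Quill-1), 78 (Quill-2), 73 (Quill-3), 69 (Lumen-4), 68 (Verdant-1)
Highest rejected unit-bid = $67.
Lumen wins 4 unit(s) at $67 each.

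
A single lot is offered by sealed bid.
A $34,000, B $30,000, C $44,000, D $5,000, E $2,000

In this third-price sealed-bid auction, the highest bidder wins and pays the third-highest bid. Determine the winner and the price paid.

C pays $30,000

Third-price sealed-bid auction: the highest bidder wins and pays the third-highest bid.
Bids ranked: 44,000 (C) > 34,000 (A) > 30,000 (B) > 5,000 (D) > 2,000 (E)
C wins; payment is bid #3 in the ranking = $30,000.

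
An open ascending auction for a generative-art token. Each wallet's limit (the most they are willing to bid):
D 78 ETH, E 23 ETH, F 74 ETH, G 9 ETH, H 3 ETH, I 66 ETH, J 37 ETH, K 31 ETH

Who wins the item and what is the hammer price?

D wins at 74 ETH

Rule: the price rises until one bidder remains; the winner pays the price at which the last rival dropped out.
Limits ranked: 78 (D) > 74 (F) > 66 (I) > 37 (J) > 31 (K) > 23 (E) > …
F is the last rival to drop out, at 74 ETH; D remains and wins at that price.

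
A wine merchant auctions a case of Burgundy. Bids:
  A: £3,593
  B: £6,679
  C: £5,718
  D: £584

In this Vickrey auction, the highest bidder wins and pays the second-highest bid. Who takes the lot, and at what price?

Bids ranked: 6,679 (B) > 5,718 (C) > 3,593 (A) > 584 (D)
Second-price: B pays C's bid of £5,718.

B pays £5,718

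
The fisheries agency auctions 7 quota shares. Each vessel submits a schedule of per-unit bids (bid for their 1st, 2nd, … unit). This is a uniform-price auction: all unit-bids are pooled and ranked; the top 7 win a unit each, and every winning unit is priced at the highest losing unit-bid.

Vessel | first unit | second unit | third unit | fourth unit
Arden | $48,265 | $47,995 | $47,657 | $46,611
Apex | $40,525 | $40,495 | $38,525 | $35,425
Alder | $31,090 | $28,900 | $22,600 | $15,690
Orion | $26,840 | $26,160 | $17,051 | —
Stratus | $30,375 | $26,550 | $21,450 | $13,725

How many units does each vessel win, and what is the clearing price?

Apex 3, Arden 4; clearing price $35,425

Pooled unit-bids ranked (top 7): 48,265 (Arden-1), 47,995 (Arden-2), 47,657 (Arden-3), 46,611 (Arden-4), 40,525 (Apex-1), 40,495 (Apex-2), 38,525 (Apex-3)
The (k+1)-th unit-bid is $35,425.
Allocation: Apex 3, Arden 4.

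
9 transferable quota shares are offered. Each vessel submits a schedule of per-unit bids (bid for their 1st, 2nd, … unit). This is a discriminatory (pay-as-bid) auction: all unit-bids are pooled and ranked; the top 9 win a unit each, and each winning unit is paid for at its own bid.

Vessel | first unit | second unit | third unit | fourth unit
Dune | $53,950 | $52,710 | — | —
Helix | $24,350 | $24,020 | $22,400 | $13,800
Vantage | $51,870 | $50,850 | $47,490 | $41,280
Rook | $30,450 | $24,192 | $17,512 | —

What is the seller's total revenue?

All unit-bids, highest first — top 9: 53,950 (Dune-1), 52,710 (Dune-2), 51,870 (Vantage-1), 50,850 (Vantage-2), 47,490 (Vantage-3), 41,280 (Vantage-4), 30,450 (Rook-1), 24,350 (Helix-1), 24,192 (Rook-2)
Next rejected bid: $24,020 (not a price — pay-as-bid).
Each winning unit pays its own bid.
Revenue = 53,950 + 52,710 + 51,870 + 50,850 + 47,490 + 41,280 + 30,450 + 24,350 + 24,192 = $377,142.

Total revenue: $377,142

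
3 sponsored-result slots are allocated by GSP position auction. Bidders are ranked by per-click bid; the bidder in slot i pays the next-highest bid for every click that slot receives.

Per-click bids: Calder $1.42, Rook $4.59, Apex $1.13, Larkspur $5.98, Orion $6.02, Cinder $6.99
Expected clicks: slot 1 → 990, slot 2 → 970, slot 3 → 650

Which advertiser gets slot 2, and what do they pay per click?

Orion; $5.98 per click

Ranked by bid: $6.99 (Cinder) > $6.02 (Orion) > $5.98 (Larkspur) > $4.59 (Rook) > …
Slot 2 goes to the second-ranked bidder, Orion, who pays the next bid down: $5.98/click.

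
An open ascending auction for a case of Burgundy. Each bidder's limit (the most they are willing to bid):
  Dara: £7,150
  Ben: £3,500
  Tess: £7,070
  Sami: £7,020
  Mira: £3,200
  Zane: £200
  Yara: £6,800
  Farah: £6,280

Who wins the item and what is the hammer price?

Sorting limits: 7,150 (Dara) > 7,070 (Tess) > 7,020 (Sami) > 6,800 (Yara) > 6,280 (Farah) > 3,500 (Ben) > …
Once the price passes £7,070, only Dara is left; the hammer falls at Tess's limit of £7,070.

Dara wins at £7,070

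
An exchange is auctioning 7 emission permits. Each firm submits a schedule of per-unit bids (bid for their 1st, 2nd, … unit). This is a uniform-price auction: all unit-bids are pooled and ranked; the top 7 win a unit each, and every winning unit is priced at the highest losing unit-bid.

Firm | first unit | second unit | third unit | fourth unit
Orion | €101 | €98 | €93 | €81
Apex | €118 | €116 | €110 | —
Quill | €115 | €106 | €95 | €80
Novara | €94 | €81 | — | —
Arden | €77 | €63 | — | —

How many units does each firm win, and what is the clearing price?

Pooled unit-bids ranked (top 7): 118 (Apex-1), 116 (Apex-2), 115 (Quill-1), 110 (Apex-3), 106 (Quill-2), 101 (Orion-1), 98 (Orion-2)
The (k+1)-th unit-bid is €95.
Allocation: Apex 3, Orion 2, Quill 2.

Apex 3, Orion 2, Quill 2; clearing price €95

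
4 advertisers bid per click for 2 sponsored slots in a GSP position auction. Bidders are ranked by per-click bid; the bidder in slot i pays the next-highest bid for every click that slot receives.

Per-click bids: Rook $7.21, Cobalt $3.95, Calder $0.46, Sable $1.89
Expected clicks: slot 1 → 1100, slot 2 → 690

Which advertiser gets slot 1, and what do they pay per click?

Rook; $3.95 per click

Sorting advertisers: $7.21 (Rook) > $3.95 (Cobalt) > $1.89 (Sable) > …
Slot 1 goes to the first-ranked bidder, Rook, who pays the next bid down: $3.95/click.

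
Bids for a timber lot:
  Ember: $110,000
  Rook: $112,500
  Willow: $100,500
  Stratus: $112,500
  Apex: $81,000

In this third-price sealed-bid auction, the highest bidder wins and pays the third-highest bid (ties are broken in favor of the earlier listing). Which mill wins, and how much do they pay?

Rook pays $110,000

Rule: the highest bidder wins and pays the third-highest bid.
Bids ranked: 112,500 (Rook) > 112,500 (Stratus) > 110,000 (Ember) > 100,500 (Willow) > 81,000 (Apex)
Rook and Stratus tie at $112,500; tie-break gives it to Rook.
Rook is highest; pays the third-highest bid, $110,000.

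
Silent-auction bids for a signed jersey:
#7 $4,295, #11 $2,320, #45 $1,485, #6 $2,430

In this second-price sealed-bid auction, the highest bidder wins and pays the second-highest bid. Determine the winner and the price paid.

#7 pays $2,430

Rule: the highest bidder wins and pays the second-highest bid.
Bids ranked: 4,295 (#7) > 2,430 (#6) > 2,320 (#11) > 1,485 (#45)
#7 wins with the highest bid; price is set by the runner-up at $2,430.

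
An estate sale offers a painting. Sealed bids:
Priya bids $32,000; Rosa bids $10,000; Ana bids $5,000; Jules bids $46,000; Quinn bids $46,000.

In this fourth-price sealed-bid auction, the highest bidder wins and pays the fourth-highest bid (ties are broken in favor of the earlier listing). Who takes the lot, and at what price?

Sorting bids: 46,000 (Jules) > 46,000 (Quinn) > 32,000 (Priya) > 10,000 (Rosa) > 5,000 (Ana)
Jules and Quinn tie at $46,000; tie-break gives it to Jules.
Jules wins; payment is bid #4 in the ranking = $10,000.

Jules pays $10,000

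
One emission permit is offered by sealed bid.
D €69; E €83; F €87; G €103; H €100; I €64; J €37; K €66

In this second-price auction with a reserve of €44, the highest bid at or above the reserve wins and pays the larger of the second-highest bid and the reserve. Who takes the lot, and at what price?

G pays €100

Second-price auction with a reserve of €44: the highest bid at or above the reserve wins and pays the larger of the second-highest bid and the reserve.
Sorting bids: 103 (G) > 100 (H) > 87 (F) > 83 (E) > 69 (D) > 66 (K) > …
G has the top bid at or above the reserve (€103).
max(second-highest €100, reserve €44) = €100; the reserve does not bind.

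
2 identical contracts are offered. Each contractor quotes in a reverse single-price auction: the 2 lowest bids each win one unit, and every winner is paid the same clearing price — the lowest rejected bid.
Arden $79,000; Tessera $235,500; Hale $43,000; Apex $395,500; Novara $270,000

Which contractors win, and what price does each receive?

Hale, Arden; each is paid $235,500

Sorting: 43,000 (Hale), 79,000 (Arden), 235,500 (Tessera), 270,000 (Novara), …
The 2 lowest are Hale, Arden.
Lowest unsuccessful bid: $235,500 → clearing price.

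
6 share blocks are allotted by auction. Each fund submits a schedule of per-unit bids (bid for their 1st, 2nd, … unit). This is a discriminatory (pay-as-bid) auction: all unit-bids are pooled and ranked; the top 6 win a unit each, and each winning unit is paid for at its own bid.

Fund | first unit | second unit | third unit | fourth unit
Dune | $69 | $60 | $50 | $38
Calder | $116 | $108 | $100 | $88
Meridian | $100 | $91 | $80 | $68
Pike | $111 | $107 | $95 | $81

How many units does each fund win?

Pooled unit-bids ranked (top 6): 116 (Calder-1), 111 (Pike-1), 108 (Calder-2), 107 (Pike-2), 100 (Calder-3), 100 (Meridian-1)
Next rejected bid: $95 (not a price — pay-as-bid).
Allocation: Calder 3, Meridian 1, Pike 2.

Calder 3, Meridian 1, Pike 2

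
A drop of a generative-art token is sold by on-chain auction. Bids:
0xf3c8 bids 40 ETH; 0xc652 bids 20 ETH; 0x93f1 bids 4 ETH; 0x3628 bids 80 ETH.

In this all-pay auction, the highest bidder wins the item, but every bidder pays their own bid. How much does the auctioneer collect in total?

Bids in order: 80 (0x3628) > 40 (0xf3c8) > 20 (0xc652) > 4 (0x93f1)
0x3628 wins with the top bid; all bids are sunk regardless.
Every bidder forfeits their bid regardless of winning.
Revenue = 40 + 20 + 4 + 80 = 144 ETH.

Total revenue: 144 ETH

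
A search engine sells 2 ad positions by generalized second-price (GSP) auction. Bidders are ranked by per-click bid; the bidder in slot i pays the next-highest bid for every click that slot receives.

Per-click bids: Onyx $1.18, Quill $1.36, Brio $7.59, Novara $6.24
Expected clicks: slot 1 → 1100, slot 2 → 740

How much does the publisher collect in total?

Sorting advertisers: $7.59 (Brio) > $6.24 (Novara) > $1.36 (Quill) > …
Slot 1: Brio pays $6.24 × 1100 = $6864.00
Slot 2: Novara pays $1.36 × 740 = $1006.40
Total = $7870.40

Total revenue: $7870.40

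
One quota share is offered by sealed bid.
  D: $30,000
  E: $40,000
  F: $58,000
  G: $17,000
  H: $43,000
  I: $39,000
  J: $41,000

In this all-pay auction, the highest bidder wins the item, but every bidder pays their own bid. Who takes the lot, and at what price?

Rule: the highest bidder wins the item, but every bidder pays their own bid.
Sorting bids: 58,000 (F) > 43,000 (H) > 41,000 (J) > 40,000 (E) > 39,000 (I) > 30,000 (D) > …
F wins with the top bid; all bids are sunk regardless.

F pays $58,000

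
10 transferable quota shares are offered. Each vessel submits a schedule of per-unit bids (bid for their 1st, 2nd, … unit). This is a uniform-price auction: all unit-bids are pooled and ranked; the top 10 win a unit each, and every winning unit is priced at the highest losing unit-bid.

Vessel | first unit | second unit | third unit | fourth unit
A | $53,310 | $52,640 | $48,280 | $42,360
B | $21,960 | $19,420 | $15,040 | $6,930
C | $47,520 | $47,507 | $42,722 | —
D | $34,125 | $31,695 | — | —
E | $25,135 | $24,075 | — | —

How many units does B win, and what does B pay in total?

B: 0 units, pays $0

Merging the schedules and taking the best 10: 53,310 (A-1), 52,640 (A-2), 48,280 (A-3), 47,520 (C-1), 47,507 (C-2), 42,722 (C-3), 42,360 (A-4), 34,125 (D-1), 31,695 (D-2), 25,135 (E-1)
Highest rejected unit-bid = $24,075.
B wins 0 unit(s) at $24,075 each.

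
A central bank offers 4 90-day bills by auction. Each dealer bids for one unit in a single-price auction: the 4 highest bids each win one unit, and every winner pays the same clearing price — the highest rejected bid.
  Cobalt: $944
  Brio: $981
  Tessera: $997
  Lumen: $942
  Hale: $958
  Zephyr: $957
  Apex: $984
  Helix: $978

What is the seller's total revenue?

Bids ranked high→low: 997 (Tessera), 984 (Apex), 981 (Brio), 978 (Helix), 958 (Hale), 957 (Zephyr), …
Winners (4 units): Tessera, Apex, Brio, Helix.
Highest unsuccessful bid: $958 → clearing price.
Total revenue = 4 × $958 = $3,832.

Total revenue: $3,832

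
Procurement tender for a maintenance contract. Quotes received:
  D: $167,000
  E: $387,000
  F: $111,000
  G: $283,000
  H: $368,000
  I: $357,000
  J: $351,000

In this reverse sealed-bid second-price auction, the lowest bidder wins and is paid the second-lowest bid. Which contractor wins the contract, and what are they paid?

F is paid $167,000

Bids in order: 111,000 (F) < 167,000 (D) < 283,000 (G) < 351,000 (J) < 357,000 (I) < 368,000 (H) < …
Second-price: F is paid D's bid of $167,000.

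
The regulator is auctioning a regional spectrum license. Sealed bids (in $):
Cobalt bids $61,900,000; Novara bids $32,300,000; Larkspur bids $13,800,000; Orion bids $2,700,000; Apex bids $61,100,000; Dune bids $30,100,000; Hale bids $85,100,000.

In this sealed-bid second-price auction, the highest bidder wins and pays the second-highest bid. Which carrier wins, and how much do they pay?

Hale pays $61,900,000

Bids ranked: 85,100,000 (Hale) > 61,900,000 (Cobalt) > 61,100,000 (Apex) > 32,300,000 (Novara) > 30,100,000 (Dune) > 13,800,000 (Larkspur) > …
Hale wins with the highest bid; price is set by the runner-up at $61,900,000.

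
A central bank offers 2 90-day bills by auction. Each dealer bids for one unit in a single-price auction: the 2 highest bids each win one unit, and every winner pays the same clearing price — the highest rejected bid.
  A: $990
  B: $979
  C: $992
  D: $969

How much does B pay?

B pays $0

Sorting: 992 (C), 990 (A), 979 (B), 969 (D)
The 2 highest are C, A.
Clearing price = highest rejected bid = $979.
B does not win → pays $0.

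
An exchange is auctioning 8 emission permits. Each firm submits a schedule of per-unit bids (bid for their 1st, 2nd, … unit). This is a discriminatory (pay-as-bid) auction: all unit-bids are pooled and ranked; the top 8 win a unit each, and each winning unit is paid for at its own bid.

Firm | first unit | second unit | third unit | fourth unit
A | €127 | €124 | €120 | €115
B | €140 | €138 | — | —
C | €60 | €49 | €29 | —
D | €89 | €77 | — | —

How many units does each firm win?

All unit-bids, highest first — top 8: 140 (B-1), 138 (B-2), 127 (A-1), 124 (A-2), 120 (A-3), 115 (A-4), 89 (D-1), 77 (D-2)
Next rejected bid: €60 (not a price — pay-as-bid).
Allocation: A 4, B 2, D 2.

A 4, B 2, D 2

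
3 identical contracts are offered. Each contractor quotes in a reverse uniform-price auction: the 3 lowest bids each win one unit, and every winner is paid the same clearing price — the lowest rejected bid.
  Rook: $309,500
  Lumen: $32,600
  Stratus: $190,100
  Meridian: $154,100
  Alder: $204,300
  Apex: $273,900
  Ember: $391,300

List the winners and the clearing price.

Lumen, Meridian, Stratus; each is paid $204,300

Sorting: 32,600 (Lumen), 154,100 (Meridian), 190,100 (Stratus), 204,300 (Alder), 273,900 (Apex), …
The 3 lowest are Lumen, Meridian, Stratus.
First losing bid is Alder's $204,300, which sets the uniform price.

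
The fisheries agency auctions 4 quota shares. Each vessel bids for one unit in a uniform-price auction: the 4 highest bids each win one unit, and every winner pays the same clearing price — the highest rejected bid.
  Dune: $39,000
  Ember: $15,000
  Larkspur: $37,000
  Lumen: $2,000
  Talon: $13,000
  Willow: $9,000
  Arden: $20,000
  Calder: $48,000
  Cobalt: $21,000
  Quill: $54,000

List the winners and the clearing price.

Quill, Calder, Dune, Larkspur; each pays $21,000

Bids ranked high→low: 54,000 (Quill), 48,000 (Calder), 39,000 (Dune), 37,000 (Larkspur), 21,000 (Cobalt), 20,000 (Arden), …
Winners (4 units): Quill, Calder, Dune, Larkspur.
First losing bid is Cobalt's $21,000, which sets the uniform price.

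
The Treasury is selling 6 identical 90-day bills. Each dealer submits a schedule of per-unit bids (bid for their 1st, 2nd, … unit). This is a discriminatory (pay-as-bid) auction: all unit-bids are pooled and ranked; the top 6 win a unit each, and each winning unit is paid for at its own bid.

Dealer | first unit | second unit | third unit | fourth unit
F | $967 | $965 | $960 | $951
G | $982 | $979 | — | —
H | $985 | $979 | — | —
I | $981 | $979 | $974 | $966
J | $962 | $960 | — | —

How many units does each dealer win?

Pooled unit-bids ranked (top 6): 985 (H-1), 982 (G-1), 981 (I-1), 979 (G-2), 979 (H-2), 979 (I-2)
Next rejected bid: $974 (not a price — pay-as-bid).
Allocation: G 2, H 2, I 2.

G 2, H 2, I 2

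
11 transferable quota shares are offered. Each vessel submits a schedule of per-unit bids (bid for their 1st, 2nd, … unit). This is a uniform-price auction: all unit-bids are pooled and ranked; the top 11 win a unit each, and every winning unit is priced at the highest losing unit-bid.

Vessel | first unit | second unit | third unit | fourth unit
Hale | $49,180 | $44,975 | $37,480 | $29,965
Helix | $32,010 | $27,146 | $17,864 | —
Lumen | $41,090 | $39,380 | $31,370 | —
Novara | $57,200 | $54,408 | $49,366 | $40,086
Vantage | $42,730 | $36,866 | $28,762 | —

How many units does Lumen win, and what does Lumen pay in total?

Merging the schedules and taking the best 11: 57,200 (Novara-1), 54,408 (Novara-2), 49,366 (Novara-3), 49,180 (Hale-1), 44,975 (Hale-2), 42,730 (Vantage-1), 41,090 (Lumen-1), 40,086 (Novara-4), 39,380 (Lumen-2), 37,480 (Hale-3), 36,866 (Vantage-2)
First bid not allocated: $32,010.
Lumen wins 2 unit(s) at $32,010 each.

Lumen: 2 units, pays $64,020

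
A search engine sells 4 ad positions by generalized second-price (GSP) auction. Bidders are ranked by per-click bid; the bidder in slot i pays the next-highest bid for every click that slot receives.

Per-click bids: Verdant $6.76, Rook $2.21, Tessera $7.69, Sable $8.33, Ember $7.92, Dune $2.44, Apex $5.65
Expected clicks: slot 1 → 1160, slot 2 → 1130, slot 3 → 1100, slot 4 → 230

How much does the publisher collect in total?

Ranked by bid: $8.33 (Sable) > $7.92 (Ember) > $7.69 (Tessera) > $6.76 (Verdant) > $5.65 (Apex) > …
Slot 1: Sable pays $7.92 × 1160 = $9187.20
Slot 2: Ember pays $7.69 × 1130 = $8689.70
Slot 3: Tessera pays $6.76 × 1100 = $7436.00
Slot 4: Verdant pays $5.65 × 230 = $1299.50
Total = $26612.40

Total revenue: $26612.40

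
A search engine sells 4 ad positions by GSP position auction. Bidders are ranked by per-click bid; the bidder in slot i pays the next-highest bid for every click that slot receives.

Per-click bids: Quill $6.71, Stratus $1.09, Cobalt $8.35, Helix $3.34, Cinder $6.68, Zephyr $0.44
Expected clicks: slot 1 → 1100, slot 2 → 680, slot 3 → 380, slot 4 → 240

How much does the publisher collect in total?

Sorting advertisers: $8.35 (Cobalt) > $6.71 (Quill) > $6.68 (Cinder) > $3.34 (Helix) > $1.09 (Stratus) > …
Slot 1: Cobalt pays $6.71 × 1100 = $7381.00
Slot 2: Quill pays $6.68 × 680 = $4542.40
Slot 3: Cinder pays $3.34 × 380 = $1269.20
Slot 4: Helix pays $1.09 × 240 = $261.60
Total = $13454.20

Total revenue: $13454.20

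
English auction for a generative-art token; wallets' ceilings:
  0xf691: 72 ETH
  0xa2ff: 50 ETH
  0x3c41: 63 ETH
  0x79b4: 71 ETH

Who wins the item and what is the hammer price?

Sorting limits: 72 (0xf691) > 71 (0x79b4) > 63 (0x3c41) > 50 (0xa2ff)
Once the price passes 71 ETH, only 0xf691 is left; the hammer falls at 0x79b4's limit of 71 ETH.

0xf691 wins at 71 ETH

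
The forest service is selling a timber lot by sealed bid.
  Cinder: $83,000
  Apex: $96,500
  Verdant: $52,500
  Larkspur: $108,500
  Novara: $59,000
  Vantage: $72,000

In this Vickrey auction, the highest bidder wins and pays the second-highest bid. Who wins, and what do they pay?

Larkspur pays $96,500

Sorting bids: 108,500 (Larkspur) > 96,500 (Apex) > 83,000 (Cinder) > 72,000 (Vantage) > 59,000 (Novara) > 52,500 (Verdant)
Second-price: Larkspur pays Apex's bid of $96,500.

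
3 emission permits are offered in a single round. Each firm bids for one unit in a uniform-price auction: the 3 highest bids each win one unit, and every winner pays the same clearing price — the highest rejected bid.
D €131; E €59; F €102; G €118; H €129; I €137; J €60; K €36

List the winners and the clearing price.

I, D, H; each pays €118

Ordering the bids: 137 (I), 131 (D), 129 (H), 118 (G), 102 (F), …
The 3 highest are I, D, H.
Highest unsuccessful bid: €118 → clearing price.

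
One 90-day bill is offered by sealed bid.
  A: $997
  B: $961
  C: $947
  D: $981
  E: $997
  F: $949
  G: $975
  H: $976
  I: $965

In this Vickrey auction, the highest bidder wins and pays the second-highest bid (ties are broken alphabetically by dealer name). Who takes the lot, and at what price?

A pays $997

Vickrey auction: the highest bidder wins and pays the second-highest bid.
Bids ranked: 997 (A) > 997 (E) > 981 (D) > 976 (H) > 975 (G) > 965 (I) > …
Tie at $997 → A wins by tie-break.
A is highest; pays the second-highest bid, $997.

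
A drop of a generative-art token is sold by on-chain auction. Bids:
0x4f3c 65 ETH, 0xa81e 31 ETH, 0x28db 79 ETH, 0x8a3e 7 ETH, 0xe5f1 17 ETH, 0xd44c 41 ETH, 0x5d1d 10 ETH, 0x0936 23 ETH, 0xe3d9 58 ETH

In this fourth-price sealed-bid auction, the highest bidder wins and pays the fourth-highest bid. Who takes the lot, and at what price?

0x28db pays 41 ETH

Fourth-price sealed-bid auction: the highest bidder wins and pays the fourth-highest bid.
Sorting bids: 79 (0x28db) > 65 (0x4f3c) > 58 (0xe3d9) > 41 (0xd44c) > 31 (0xa81e) > 23 (0x0936) > …
0x28db is highest; pays the fourth-highest bid, 41 ETH.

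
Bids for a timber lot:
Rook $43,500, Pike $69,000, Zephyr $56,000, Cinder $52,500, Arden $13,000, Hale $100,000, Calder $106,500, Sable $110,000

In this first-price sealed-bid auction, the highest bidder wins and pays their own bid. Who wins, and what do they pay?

Bids in order: 110,000 (Sable) > 106,500 (Calder) > 100,000 (Hale) > 69,000 (Pike) > 56,000 (Zephyr) > 52,500 (Cinder) > …
First-price: Sable pays what they bid, $110,000.

Sable pays $110,000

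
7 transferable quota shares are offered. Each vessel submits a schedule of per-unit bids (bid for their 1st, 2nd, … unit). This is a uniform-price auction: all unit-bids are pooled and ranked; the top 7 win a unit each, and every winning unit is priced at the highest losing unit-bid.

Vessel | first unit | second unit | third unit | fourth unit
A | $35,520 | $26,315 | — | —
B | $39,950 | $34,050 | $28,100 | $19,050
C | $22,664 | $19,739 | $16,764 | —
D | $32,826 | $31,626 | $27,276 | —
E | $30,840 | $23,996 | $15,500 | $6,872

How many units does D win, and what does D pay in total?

D: 2 units, pays $54,552

Merging the schedules and taking the best 7: 39,950 (B-1), 35,520 (A-1), 34,050 (B-2), 32,826 (D-1), 31,626 (D-2), 30,840 (E-1), 28,100 (B-3)
The (k+1)-th unit-bid is $27,276.
D wins 2 unit(s) at $27,276 each.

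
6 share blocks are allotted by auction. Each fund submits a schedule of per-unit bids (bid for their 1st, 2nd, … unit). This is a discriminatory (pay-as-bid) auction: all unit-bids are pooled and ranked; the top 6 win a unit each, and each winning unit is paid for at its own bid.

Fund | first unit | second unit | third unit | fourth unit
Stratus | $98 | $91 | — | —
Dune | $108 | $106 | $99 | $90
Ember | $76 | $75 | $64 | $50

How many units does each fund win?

All unit-bids, highest first — top 6: 108 (Dune-1), 106 (Dune-2), 99 (Dune-3), 98 (Stratus-1), 91 (Stratus-2), 90 (Dune-4)
Next rejected bid: $76 (not a price — pay-as-bid).
Allocation: Dune 4, Stratus 2.

Dune 4, Stratus 2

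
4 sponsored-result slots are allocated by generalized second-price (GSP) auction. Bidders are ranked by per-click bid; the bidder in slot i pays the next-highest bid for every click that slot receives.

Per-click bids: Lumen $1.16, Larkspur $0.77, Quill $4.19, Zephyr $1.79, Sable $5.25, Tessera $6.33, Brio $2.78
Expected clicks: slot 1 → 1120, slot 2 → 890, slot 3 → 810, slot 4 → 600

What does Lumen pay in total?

Ranked by bid: $6.33 (Tessera) > $5.25 (Sable) > $4.19 (Quill) > $2.78 (Brio) > $1.79 (Zephyr) > …
Lumen ranks below slot 4 → no slot, pays nothing.

Lumen pays $0.00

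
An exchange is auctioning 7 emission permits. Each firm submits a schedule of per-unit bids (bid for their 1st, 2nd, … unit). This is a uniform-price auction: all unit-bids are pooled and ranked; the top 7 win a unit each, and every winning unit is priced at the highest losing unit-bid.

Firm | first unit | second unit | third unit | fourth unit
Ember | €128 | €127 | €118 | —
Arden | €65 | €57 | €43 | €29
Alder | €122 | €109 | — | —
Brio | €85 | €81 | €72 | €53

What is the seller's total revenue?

Pooled unit-bids ranked (top 7): 128 (Ember-1), 127 (Ember-2), 122 (Alder-1), 118 (Ember-3), 109 (Alder-2), 85 (Brio-1), 81 (Brio-2)
Highest rejected unit-bid = €72.
Allocation: Alder 2, Brio 2, Ember 3. Every unit priced at €72.
Revenue = 7 × 72 = €504.

Total revenue: €504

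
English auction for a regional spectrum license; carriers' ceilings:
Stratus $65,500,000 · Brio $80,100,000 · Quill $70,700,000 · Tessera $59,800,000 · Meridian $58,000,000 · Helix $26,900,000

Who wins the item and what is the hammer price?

Brio wins at $70,700,000

Rule: the price rises until one bidder remains; the winner pays the price at which the last rival dropped out.
Sorting limits: 80,100,000 (Brio) > 70,700,000 (Quill) > 65,500,000 (Stratus) > 59,800,000 (Tessera) > 58,000,000 (Meridian) > 26,900,000 (Helix)
Quill is the last rival to drop out, at $70,700,000; Brio remains and wins at that price.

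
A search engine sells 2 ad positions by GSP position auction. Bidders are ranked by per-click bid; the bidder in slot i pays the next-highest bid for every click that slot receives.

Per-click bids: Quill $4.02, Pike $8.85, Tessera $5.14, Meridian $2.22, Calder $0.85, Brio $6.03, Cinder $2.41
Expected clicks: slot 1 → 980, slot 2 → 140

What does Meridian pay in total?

Meridian pays $0.00

Per-click bids in order: $8.85 (Pike) > $6.03 (Brio) > $5.14 (Tessera) > …
Meridian ranks below slot 2 → no slot, pays nothing.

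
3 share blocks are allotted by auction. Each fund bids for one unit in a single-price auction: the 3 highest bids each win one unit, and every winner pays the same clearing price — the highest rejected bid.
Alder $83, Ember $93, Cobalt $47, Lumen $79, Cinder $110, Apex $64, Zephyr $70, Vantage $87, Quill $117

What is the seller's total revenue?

Sorting: 117 (Quill), 110 (Cinder), 93 (Ember), 87 (Vantage), 83 (Alder), …
The 3 highest are Quill, Cinder, Ember.
First losing bid is Vantage's $87, which sets the uniform price.
Total revenue = 3 × $87 = $261.

Total revenue: $261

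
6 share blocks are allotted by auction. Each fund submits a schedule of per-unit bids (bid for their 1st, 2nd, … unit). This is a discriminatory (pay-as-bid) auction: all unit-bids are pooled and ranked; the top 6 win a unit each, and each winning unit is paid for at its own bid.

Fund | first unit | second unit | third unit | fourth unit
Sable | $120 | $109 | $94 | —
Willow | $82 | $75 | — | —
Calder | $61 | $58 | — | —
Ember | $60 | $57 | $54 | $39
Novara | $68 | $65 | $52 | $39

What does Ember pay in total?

Ember pays $0

All unit-bids, highest first — top 6: 120 (Sable-1), 109 (Sable-2), 94 (Sable-3), 82 (Willow-1), 75 (Willow-2), 68 (Novara-1)
Next rejected bid: $65 (not a price — pay-as-bid).
Ember wins no units.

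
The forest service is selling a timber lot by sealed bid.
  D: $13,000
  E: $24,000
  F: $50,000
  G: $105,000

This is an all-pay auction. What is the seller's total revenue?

Total revenue: $192,000

All-pay auction: the highest bidder wins the item, but every bidder pays their own bid.
Sorting bids: 105,000 (G) > 50,000 (F) > 24,000 (E) > 13,000 (D)
G wins with the top bid; all bids are sunk regardless.
Every bidder forfeits their bid regardless of winning.
Revenue = 13,000 + 24,000 + 50,000 + 105,000 = $192,000.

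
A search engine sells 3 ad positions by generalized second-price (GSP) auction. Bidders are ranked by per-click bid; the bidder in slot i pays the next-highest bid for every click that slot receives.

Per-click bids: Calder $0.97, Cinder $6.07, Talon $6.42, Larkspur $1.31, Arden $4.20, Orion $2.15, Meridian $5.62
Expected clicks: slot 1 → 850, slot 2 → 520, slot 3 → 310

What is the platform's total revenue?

Total revenue: $9383.90

Sorting advertisers: $6.42 (Talon) > $6.07 (Cinder) > $5.62 (Meridian) > $4.20 (Arden) > …
Slot 1: Talon pays $6.07 × 850 = $5159.50
Slot 2: Cinder pays $5.62 × 520 = $2922.40
Slot 3: Meridian pays $4.20 × 310 = $1302.00
Total = $9383.90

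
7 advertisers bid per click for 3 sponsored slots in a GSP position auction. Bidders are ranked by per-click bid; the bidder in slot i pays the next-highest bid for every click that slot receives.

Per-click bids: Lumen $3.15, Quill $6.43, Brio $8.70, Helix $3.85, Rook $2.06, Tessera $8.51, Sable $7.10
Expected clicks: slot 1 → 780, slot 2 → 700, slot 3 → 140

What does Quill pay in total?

Per-click bids in order: $8.70 (Brio) > $8.51 (Tessera) > $7.10 (Sable) > $6.43 (Quill) > …
Quill ranks below slot 3 → no slot, pays nothing.

Quill pays $0.00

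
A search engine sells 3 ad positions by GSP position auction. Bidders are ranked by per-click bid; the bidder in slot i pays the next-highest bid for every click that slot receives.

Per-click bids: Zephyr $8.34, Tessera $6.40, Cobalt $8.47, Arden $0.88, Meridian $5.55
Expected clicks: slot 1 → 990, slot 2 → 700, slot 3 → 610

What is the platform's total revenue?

Total revenue: $16122.10

Per-click bids in order: $8.47 (Cobalt) > $8.34 (Zephyr) > $6.40 (Tessera) > $5.55 (Meridian) > …
Slot 1: Cobalt pays $8.34 × 990 = $8256.60
Slot 2: Zephyr pays $6.40 × 700 = $4480.00
Slot 3: Tessera pays $5.55 × 610 = $3385.50
Total = $16122.10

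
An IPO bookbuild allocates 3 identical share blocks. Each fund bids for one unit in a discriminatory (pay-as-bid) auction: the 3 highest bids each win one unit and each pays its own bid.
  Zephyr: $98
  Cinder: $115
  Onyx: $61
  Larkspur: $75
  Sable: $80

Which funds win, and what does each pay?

Cinder $115, Zephyr $98, Sable $80

Sorting: 115 (Cinder), 98 (Zephyr), 80 (Sable), 75 (Larkspur), 61 (Onyx)
Winners (3 units): Cinder, Zephyr, Sable.
Each winner pays its own bid: Cinder $115, Zephyr $98, Sable $80.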